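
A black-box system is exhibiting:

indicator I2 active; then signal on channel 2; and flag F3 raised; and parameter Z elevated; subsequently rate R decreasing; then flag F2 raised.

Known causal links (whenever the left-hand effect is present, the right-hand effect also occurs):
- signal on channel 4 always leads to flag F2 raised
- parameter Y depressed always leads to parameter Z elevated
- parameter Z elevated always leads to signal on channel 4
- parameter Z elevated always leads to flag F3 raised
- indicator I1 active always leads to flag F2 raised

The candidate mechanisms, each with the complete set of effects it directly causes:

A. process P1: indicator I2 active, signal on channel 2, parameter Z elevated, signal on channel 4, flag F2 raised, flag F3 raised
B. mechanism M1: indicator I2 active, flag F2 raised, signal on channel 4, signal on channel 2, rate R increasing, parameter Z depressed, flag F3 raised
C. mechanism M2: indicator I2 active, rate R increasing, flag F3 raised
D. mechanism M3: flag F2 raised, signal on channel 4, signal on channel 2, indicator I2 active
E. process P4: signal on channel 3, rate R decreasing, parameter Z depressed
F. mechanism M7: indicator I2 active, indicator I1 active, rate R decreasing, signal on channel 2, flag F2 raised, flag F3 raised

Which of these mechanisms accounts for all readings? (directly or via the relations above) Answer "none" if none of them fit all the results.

Testing each hypothesis:
(A) process P1 — indicator I2 active +; signal on channel 2 +; flag F3 raised +; parameter Z elevated +; rate R decreasing -; flag F2 raised +
(B) mechanism M1 — fails on parameter Z elevated, rate R decreasing (predicts parameter Z depressed, not parameter Z elevated; predicts rate R increasing, not rate R decreasing)
(C) mechanism M2 — fails on signal on channel 2, parameter Z elevated, rate R decreasing, flag F2 raised (predicts rate R increasing, not rate R decreasing)
(D) mechanism M3 — does not account for flag F3 raised, parameter Z elevated, rate R decreasing
(E) process P4 — indicator I2 active -; signal on channel 2 -; flag F3 raised -; parameter Z elevated -; rate R decreasing +; flag F2 raised -
(F) mechanism M7 — does not account for parameter Z elevated
Every candidate fails on at least one observation.

none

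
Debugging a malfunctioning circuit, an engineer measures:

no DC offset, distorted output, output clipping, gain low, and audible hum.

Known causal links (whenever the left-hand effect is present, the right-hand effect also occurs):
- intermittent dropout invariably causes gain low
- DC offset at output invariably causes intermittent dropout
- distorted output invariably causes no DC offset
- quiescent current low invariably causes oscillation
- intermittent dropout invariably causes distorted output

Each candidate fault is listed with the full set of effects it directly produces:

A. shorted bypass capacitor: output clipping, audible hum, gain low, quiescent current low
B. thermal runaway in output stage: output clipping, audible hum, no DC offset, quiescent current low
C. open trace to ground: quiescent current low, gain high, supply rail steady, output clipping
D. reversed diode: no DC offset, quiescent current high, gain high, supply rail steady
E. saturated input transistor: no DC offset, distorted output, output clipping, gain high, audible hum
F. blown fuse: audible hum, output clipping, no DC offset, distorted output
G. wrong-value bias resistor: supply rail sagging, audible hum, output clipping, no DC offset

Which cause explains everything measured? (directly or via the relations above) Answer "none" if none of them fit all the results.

none

Per-candidate check:
(A) shorted bypass capacitor — no DC offset miss; distorted output miss; output clipping match; gain low match; audible hum match
(B) thermal runaway in output stage — does not account for distorted output, gain low
(C) open trace to ground — fails on no DC offset, distorted output, gain low, audible hum (predicts gain high, not gain low)
(D) reversed diode — no DC offset match; distorted output miss; output clipping miss; gain low miss; audible hum miss
(E) saturated input transistor — fails on gain low (predicts gain high, not gain low)
(F) blown fuse — does not account for gain low
(G) wrong-value bias resistor — no DC offset match; distorted output miss; output clipping match; gain low miss; audible hum match
None of the listed candidates fits everything.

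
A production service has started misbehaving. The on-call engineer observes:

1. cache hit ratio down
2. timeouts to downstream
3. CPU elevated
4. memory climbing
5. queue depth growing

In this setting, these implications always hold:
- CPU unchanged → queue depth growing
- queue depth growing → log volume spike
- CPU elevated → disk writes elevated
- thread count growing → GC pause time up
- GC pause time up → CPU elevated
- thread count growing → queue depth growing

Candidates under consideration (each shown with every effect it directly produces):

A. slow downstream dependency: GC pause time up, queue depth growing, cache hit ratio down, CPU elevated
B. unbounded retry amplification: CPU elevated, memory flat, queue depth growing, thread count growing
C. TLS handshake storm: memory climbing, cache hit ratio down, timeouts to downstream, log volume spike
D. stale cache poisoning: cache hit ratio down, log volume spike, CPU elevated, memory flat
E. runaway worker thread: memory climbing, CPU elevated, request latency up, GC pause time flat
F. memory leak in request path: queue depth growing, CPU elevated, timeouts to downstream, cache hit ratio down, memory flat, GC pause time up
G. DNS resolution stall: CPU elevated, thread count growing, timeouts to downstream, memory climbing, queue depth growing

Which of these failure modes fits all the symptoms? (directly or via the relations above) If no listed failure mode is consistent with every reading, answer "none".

none

For each candidate, compare predicted effects to what was observed:
(A) slow downstream dependency — cache hit ratio down +; timeouts to downstream -; CPU elevated +; memory climbing -; queue depth growing +
(B) unbounded retry amplification — cache hit ratio down -; timeouts to downstream -; CPU elevated +; memory climbing -; queue depth growing +
(C) TLS handshake storm — cache hit ratio down +; timeouts to downstream +; CPU elevated -; memory climbing +; queue depth growing -
(D) stale cache poisoning — fails on timeouts to downstream, memory climbing, queue depth growing (predicts memory flat, not memory climbing)
(E) runaway worker thread — does not account for cache hit ratio down, timeouts to downstream, queue depth growing
(F) memory leak in request path — cache hit ratio down +; timeouts to downstream +; CPU elevated +; memory climbing -; queue depth growing +
(G) DNS resolution stall — cache hit ratio down -; timeouts to downstream +; CPU elevated +; memory climbing +; queue depth growing +
Every candidate fails on at least one observation.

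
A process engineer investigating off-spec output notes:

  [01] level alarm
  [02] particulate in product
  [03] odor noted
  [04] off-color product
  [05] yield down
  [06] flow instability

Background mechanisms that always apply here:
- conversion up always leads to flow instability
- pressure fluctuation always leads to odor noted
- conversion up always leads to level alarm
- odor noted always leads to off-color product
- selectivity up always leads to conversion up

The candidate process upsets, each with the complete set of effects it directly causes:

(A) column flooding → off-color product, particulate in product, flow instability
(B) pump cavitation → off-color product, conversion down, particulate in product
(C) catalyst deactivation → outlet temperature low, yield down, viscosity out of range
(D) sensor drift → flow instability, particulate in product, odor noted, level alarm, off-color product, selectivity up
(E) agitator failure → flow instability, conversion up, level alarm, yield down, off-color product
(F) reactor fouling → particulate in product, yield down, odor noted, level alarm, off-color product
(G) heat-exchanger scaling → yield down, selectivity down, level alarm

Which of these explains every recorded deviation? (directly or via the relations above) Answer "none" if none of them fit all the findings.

Testing each hypothesis:
(A) column flooding — level alarm NO; particulate in product yes; odor noted NO; off-color product yes; yield down NO; flow instability yes
(B) pump cavitation — level alarm NO; particulate in product yes; odor noted NO; off-color product yes; yield down NO; flow instability NO
(C) catalyst deactivation — does not account for level alarm, particulate in product, odor noted, off-color product, flow instability
(D) sensor drift — does not account for yield down
(E) agitator failure — level alarm yes; particulate in product NO; odor noted NO; off-color product yes; yield down yes; flow instability yes
(F) reactor fouling — does not account for flow instability
(G) heat-exchanger scaling — does not account for particulate in product, odor noted, off-color product, flow instability
None of the listed candidates fits everything.

none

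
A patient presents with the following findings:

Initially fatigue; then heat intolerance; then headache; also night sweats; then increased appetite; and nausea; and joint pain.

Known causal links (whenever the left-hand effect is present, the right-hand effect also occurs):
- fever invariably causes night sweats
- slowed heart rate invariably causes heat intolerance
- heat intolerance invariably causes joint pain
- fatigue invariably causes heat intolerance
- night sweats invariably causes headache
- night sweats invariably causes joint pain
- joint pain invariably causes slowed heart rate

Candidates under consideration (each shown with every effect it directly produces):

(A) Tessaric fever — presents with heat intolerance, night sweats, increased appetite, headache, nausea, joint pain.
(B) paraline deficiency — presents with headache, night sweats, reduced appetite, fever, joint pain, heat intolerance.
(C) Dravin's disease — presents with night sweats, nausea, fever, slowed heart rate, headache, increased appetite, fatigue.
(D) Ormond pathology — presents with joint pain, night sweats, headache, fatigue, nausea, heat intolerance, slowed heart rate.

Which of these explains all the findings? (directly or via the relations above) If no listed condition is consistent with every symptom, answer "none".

C

For each candidate, compare predicted effects to what was observed:
(A) Tessaric fever — does not account for fatigue
(B) paraline deficiency — fatigue NO; heat intolerance yes; headache yes; night sweats yes; increased appetite NO; nausea NO; joint pain yes
(C) Dravin's disease — accounts for every observation (heat intolerance through fatigue → heat intolerance)
(D) Ormond pathology — does not account for increased appetite
Only (C) is consistent with every observation.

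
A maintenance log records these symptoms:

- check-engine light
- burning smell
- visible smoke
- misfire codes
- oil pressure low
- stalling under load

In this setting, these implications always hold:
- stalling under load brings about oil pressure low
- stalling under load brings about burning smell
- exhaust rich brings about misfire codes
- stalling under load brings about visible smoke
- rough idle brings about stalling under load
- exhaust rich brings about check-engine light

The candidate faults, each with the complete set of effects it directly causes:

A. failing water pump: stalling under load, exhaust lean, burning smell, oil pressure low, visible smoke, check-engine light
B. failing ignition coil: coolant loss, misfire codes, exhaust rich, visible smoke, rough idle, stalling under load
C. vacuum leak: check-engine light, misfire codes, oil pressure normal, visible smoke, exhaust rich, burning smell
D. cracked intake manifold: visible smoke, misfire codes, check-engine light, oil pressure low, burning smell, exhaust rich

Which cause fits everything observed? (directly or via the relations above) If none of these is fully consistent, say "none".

B

Checking each candidate against the observations:
(A) failing water pump — check-engine light +; burning smell +; visible smoke +; misfire codes -; oil pressure low +; stalling under load +
(B) failing ignition coil — check-engine light + (through exhaust rich → check-engine light); burning smell + (through stalling under load → burning smell); visible smoke +; misfire codes +; oil pressure low + (through stalling under load → oil pressure low); stalling under load +
(C) vacuum leak — check-engine light +; burning smell +; visible smoke +; misfire codes +; oil pressure low -; stalling under load -
(D) cracked intake manifold — does not account for stalling under load
Only (B) is consistent with every observation.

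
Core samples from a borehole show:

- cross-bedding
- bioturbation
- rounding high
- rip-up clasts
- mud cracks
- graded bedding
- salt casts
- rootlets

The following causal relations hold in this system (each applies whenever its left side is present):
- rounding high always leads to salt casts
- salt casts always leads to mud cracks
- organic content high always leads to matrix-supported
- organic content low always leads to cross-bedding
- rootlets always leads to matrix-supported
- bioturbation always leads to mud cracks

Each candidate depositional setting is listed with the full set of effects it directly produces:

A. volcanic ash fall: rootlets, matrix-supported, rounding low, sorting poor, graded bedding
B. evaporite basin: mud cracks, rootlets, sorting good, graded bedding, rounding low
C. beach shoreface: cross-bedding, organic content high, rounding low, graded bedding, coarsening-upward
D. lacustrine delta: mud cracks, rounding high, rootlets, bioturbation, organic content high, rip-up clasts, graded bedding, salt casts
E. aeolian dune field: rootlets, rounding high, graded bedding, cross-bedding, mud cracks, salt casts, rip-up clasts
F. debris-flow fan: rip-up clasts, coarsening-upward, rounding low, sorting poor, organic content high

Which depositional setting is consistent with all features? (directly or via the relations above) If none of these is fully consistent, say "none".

Checking each candidate against the observations:
(A) volcanic ash fall — cross-bedding miss; bioturbation miss; rounding high miss; rip-up clasts miss; mud cracks miss; graded bedding match; salt casts miss; rootlets match
(B) evaporite basin — cross-bedding miss; bioturbation miss; rounding high miss; rip-up clasts miss; mud cracks match; graded bedding match; salt casts miss; rootlets match
(C) beach shoreface — fails on bioturbation, rounding high, rip-up clasts, mud cracks, salt casts, rootlets (predicts rounding low, not rounding high)
(D) lacustrine delta — cross-bedding miss; bioturbation match; rounding high match; rip-up clasts match; mud cracks match; graded bedding match; salt casts match; rootlets match
(E) aeolian dune field — does not account for bioturbation
(F) debris-flow fan — fails on cross-bedding, bioturbation, rounding high, mud cracks, graded bedding, salt casts, rootlets (predicts rounding low, not rounding high)
No candidate is consistent with all observations.

none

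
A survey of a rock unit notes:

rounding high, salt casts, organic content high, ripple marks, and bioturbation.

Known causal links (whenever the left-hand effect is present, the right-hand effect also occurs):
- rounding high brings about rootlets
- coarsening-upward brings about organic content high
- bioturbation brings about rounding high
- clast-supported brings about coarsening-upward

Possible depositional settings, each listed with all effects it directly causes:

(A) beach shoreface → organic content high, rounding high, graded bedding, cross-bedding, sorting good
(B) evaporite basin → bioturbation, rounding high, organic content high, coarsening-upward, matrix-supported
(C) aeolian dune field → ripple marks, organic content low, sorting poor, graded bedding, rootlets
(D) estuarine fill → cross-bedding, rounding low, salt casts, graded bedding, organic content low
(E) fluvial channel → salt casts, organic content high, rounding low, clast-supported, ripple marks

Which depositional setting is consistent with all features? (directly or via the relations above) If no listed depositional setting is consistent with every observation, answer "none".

Testing each hypothesis:
(A) beach shoreface — does not account for salt casts, ripple marks, bioturbation
(B) evaporite basin — does not account for salt casts, ripple marks
(C) aeolian dune field — fails on rounding high, salt casts, organic content high, bioturbation (predicts organic content low, not organic content high)
(D) estuarine fill — fails on rounding high, organic content high, ripple marks, bioturbation (predicts rounding low, not rounding high; predicts organic content low, not organic content high)
(E) fluvial channel — rounding high miss; salt casts match; organic content high match; ripple marks match; bioturbation miss
Every candidate fails on at least one observation.

none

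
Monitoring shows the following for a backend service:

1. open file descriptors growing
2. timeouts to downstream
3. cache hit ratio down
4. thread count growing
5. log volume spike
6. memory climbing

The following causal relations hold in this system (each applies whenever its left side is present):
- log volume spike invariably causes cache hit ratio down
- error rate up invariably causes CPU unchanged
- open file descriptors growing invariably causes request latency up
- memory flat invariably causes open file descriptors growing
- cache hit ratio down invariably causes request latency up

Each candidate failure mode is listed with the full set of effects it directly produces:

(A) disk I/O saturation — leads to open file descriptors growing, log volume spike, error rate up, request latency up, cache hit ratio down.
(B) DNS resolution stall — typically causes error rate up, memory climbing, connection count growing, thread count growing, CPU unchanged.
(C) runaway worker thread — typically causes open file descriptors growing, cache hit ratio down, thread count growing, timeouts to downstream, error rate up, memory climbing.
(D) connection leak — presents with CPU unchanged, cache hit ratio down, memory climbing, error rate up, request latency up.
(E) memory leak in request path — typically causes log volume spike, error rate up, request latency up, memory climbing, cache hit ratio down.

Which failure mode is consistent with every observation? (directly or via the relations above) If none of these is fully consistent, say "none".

none

Per-candidate check:
(A) disk I/O saturation — does not account for timeouts to downstream, thread count growing, memory climbing
(B) DNS resolution stall — open file descriptors growing miss; timeouts to downstream miss; cache hit ratio down miss; thread count growing match; log volume spike miss; memory climbing match
(C) runaway worker thread — open file descriptors growing match; timeouts to downstream match; cache hit ratio down match; thread count growing match; log volume spike miss; memory climbing match
(D) connection leak — does not account for open file descriptors growing, timeouts to downstream, thread count growing, log volume spike
(E) memory leak in request path — does not account for open file descriptors growing, timeouts to downstream, thread count growing
Every candidate fails on at least one observation.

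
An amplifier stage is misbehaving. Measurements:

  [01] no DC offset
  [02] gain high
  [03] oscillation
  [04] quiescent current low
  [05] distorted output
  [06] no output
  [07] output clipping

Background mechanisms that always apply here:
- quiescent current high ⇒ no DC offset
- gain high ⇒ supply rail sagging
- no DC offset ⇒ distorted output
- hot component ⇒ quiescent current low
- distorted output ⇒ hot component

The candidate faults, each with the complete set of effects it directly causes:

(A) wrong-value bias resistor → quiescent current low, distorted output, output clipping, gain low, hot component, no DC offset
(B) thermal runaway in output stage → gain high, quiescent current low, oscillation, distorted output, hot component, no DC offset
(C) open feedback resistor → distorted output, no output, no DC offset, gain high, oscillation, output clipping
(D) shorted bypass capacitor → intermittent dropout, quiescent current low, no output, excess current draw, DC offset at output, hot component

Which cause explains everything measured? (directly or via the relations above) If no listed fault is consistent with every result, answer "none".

Checking each candidate against the observations:
(A) wrong-value bias resistor — fails on gain high, oscillation, no output (predicts gain low, not gain high)
(B) thermal runaway in output stage — no DC offset ✓; gain high ✓; oscillation ✓; quiescent current low ✓; distorted output ✓; no output ✗; output clipping ✗
(C) open feedback resistor — no DC offset ✓; gain high ✓; oscillation ✓; quiescent current low ✓ (by distorted output → hot component → quiescent current low); distorted output ✓; no output ✓; output clipping ✓
(D) shorted bypass capacitor — no DC offset ✗; gain high ✗; oscillation ✗; quiescent current low ✓; distorted output ✗; no output ✓; output clipping ✗
(C) is the only candidate with no mismatches.

C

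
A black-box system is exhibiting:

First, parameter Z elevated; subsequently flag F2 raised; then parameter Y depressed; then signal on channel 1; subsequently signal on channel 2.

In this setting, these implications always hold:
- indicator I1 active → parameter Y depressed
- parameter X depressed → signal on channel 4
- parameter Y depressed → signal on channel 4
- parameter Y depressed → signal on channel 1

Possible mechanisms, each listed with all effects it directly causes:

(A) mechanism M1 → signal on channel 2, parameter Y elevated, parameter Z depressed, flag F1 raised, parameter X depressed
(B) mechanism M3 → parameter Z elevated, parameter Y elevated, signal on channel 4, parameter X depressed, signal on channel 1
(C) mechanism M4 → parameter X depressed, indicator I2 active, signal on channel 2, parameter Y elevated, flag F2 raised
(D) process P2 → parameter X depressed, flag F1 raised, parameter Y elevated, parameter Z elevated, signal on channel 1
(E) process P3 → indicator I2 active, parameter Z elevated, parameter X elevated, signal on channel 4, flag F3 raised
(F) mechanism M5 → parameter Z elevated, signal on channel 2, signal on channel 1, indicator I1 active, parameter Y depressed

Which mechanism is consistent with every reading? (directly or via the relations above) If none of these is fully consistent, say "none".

none

Testing each hypothesis:
(A) mechanism M1 — parameter Z elevated miss; flag F2 raised miss; parameter Y depressed miss; signal on channel 1 miss; signal on channel 2 match
(B) mechanism M3 — fails on flag F2 raised, parameter Y depressed, signal on channel 2 (predicts parameter Y elevated, not parameter Y depressed)
(C) mechanism M4 — parameter Z elevated miss; flag F2 raised match; parameter Y depressed miss; signal on channel 1 miss; signal on channel 2 match
(D) process P2 — parameter Z elevated match; flag F2 raised miss; parameter Y depressed miss; signal on channel 1 match; signal on channel 2 miss
(E) process P3 — parameter Z elevated match; flag F2 raised miss; parameter Y depressed miss; signal on channel 1 miss; signal on channel 2 miss
(F) mechanism M5 — parameter Z elevated match; flag F2 raised miss; parameter Y depressed match; signal on channel 1 match; signal on channel 2 match
Every candidate fails on at least one observation.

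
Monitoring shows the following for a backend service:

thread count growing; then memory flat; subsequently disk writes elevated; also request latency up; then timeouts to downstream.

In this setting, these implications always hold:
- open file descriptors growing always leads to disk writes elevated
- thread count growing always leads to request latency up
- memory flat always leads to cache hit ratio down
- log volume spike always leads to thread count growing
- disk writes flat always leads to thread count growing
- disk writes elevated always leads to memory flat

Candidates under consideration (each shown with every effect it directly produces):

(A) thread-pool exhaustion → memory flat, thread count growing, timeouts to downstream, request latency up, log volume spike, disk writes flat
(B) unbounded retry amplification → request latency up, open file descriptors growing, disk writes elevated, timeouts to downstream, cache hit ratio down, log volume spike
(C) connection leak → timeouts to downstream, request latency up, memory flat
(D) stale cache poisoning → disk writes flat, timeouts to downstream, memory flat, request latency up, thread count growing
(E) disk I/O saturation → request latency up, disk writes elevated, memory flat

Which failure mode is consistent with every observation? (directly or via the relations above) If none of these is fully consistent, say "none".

Checking each candidate against the observations:
(A) thread-pool exhaustion — thread count growing +; memory flat +; disk writes elevated -; request latency up +; timeouts to downstream +
(B) unbounded retry amplification — thread count growing + (by log volume spike → thread count growing); memory flat + (by disk writes elevated → memory flat); disk writes elevated +; request latency up +; timeouts to downstream +
(C) connection leak — thread count growing -; memory flat +; disk writes elevated -; request latency up +; timeouts to downstream +
(D) stale cache poisoning — thread count growing +; memory flat +; disk writes elevated -; request latency up +; timeouts to downstream +
(E) disk I/O saturation — does not account for thread count growing, timeouts to downstream
(B) is the only candidate with no mismatches.

B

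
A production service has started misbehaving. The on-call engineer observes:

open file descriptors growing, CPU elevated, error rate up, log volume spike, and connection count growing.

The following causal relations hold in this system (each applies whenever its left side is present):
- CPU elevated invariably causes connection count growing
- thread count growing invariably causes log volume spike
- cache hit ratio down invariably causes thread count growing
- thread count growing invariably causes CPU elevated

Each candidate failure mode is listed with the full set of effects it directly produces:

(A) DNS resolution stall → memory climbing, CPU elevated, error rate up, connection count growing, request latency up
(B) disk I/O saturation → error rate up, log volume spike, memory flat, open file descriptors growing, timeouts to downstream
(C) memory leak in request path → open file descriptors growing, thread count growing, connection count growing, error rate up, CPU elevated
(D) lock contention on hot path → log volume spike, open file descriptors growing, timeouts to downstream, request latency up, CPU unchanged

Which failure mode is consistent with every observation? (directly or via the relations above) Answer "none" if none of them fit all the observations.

C

Checking each candidate against the observations:
(A) DNS resolution stall — does not account for open file descriptors growing, log volume spike
(B) disk I/O saturation — does not account for CPU elevated, connection count growing
(C) memory leak in request path — open file descriptors growing yes; CPU elevated yes; error rate up yes; log volume spike yes (via thread count growing → log volume spike); connection count growing yes
(D) lock contention on hot path — open file descriptors growing yes; CPU elevated NO; error rate up NO; log volume spike yes; connection count growing NO
(C) is the only candidate with no mismatches.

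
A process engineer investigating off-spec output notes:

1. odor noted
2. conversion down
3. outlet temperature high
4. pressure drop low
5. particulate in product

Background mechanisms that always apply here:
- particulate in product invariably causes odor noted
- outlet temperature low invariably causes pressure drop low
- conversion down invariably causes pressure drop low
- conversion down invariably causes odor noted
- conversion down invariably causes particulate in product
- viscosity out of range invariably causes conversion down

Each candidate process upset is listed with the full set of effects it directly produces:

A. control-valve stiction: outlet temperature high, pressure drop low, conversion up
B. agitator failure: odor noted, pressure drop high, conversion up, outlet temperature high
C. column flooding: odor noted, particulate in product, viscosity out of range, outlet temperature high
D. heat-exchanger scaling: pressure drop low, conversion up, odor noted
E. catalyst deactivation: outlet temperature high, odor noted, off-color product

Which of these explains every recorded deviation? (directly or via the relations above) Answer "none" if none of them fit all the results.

C

Checking each candidate against the observations:
(A) control-valve stiction — odor noted -; conversion down -; outlet temperature high +; pressure drop low +; particulate in product -
(B) agitator failure — fails on conversion down, pressure drop low, particulate in product (predicts conversion up, not conversion down; predicts pressure drop high, not pressure drop low)
(C) column flooding — accounts for every observation (conversion down via viscosity out of range → conversion down)
(D) heat-exchanger scaling — odor noted +; conversion down -; outlet temperature high -; pressure drop low +; particulate in product -
(E) catalyst deactivation — odor noted +; conversion down -; outlet temperature high +; pressure drop low -; particulate in product -
(C) alone accounts for all the evidence.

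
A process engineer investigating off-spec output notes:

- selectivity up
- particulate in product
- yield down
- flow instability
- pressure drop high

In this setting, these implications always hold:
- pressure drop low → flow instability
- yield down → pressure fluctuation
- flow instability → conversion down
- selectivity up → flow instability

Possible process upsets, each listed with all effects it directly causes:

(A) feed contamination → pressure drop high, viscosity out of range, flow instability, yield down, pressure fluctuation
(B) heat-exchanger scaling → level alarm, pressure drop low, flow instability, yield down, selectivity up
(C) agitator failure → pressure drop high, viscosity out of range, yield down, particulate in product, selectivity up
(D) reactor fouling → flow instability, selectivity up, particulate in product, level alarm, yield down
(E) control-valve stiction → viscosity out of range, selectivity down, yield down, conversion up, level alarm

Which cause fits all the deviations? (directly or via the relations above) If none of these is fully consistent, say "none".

Checking each candidate against the observations:
(A) feed contamination — selectivity up NO; particulate in product NO; yield down yes; flow instability yes; pressure drop high yes
(B) heat-exchanger scaling — selectivity up yes; particulate in product NO; yield down yes; flow instability yes; pressure drop high NO
(C) agitator failure — selectivity up yes; particulate in product yes; yield down yes; flow instability yes (via selectivity up → flow instability); pressure drop high yes
(D) reactor fouling — selectivity up yes; particulate in product yes; yield down yes; flow instability yes; pressure drop high NO
(E) control-valve stiction — selectivity up NO; particulate in product NO; yield down yes; flow instability NO; pressure drop high NO
Only (C) is consistent with every observation.

C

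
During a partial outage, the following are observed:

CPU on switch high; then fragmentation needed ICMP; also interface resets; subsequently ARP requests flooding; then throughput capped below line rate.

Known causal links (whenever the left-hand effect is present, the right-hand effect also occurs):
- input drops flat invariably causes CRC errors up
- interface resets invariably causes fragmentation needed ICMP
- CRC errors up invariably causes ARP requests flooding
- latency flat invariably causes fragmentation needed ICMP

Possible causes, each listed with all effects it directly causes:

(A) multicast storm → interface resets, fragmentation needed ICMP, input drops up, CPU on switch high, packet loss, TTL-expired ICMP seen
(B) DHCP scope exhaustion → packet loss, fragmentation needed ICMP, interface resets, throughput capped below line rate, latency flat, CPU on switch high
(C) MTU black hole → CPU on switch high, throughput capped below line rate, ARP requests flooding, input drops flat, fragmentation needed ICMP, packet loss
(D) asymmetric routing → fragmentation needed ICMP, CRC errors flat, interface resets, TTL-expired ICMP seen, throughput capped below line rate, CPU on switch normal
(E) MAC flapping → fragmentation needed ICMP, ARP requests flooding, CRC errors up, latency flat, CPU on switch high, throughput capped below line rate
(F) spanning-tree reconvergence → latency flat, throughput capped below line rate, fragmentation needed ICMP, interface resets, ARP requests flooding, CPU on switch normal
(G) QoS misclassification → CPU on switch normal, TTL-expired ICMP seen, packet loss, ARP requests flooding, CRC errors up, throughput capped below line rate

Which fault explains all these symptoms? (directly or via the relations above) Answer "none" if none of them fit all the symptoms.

none

Checking each candidate against the observations:
(A) multicast storm — CPU on switch high match; fragmentation needed ICMP match; interface resets match; ARP requests flooding miss; throughput capped below line rate miss
(B) DHCP scope exhaustion — CPU on switch high match; fragmentation needed ICMP match; interface resets match; ARP requests flooding miss; throughput capped below line rate match
(C) MTU black hole — CPU on switch high match; fragmentation needed ICMP match; interface resets miss; ARP requests flooding match; throughput capped below line rate match
(D) asymmetric routing — CPU on switch high miss; fragmentation needed ICMP match; interface resets match; ARP requests flooding miss; throughput capped below line rate match
(E) MAC flapping — CPU on switch high match; fragmentation needed ICMP match; interface resets miss; ARP requests flooding match; throughput capped below line rate match
(F) spanning-tree reconvergence — fails on CPU on switch high (predicts CPU on switch normal, not CPU on switch high)
(G) QoS misclassification — CPU on switch high miss; fragmentation needed ICMP miss; interface resets miss; ARP requests flooding match; throughput capped below line rate match
None of the listed candidates fits everything.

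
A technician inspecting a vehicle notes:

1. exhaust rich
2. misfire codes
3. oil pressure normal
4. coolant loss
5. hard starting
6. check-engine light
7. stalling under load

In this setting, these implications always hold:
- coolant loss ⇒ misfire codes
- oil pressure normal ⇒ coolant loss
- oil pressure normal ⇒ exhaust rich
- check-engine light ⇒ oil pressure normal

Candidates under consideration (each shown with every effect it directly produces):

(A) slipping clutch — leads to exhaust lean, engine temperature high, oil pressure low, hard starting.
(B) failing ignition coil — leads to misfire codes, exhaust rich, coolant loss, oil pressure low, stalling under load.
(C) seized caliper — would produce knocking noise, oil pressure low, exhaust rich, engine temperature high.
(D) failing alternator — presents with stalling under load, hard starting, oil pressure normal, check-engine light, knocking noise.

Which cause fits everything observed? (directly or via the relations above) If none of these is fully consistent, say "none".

D

Per-candidate check:
(A) slipping clutch — fails on exhaust rich, misfire codes, oil pressure normal, coolant loss, check-engine light, stalling under load (predicts exhaust lean, not exhaust rich; predicts oil pressure low, not oil pressure normal)
(B) failing ignition coil — fails on oil pressure normal, hard starting, check-engine light (predicts oil pressure low, not oil pressure normal)
(C) seized caliper — exhaust rich +; misfire codes -; oil pressure normal -; coolant loss -; hard starting -; check-engine light -; stalling under load -
(D) failing alternator — accounts for every observation (exhaust rich through oil pressure normal → exhaust rich)
(D) alone accounts for all the evidence.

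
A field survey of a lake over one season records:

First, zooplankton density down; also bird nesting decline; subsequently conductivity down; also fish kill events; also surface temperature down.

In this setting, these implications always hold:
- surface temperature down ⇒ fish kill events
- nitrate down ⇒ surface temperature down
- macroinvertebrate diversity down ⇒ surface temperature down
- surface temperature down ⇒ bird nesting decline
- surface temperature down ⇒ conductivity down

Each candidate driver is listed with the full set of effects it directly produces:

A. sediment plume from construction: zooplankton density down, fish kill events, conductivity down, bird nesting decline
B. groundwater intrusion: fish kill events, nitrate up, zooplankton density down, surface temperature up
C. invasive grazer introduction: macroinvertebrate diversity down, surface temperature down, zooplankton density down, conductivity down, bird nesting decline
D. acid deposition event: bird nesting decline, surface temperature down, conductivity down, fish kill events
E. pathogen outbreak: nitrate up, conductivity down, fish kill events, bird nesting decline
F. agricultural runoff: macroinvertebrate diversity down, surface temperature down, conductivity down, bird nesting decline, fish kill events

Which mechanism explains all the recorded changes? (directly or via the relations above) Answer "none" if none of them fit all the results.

C

Testing each hypothesis:
(A) sediment plume from construction — zooplankton density down +; bird nesting decline +; conductivity down +; fish kill events +; surface temperature down -
(B) groundwater intrusion — fails on bird nesting decline, conductivity down, surface temperature down (predicts surface temperature up, not surface temperature down)
(C) invasive grazer introduction — zooplankton density down +; bird nesting decline +; conductivity down +; fish kill events + (through surface temperature down → fish kill events); surface temperature down +
(D) acid deposition event — does not account for zooplankton density down
(E) pathogen outbreak — does not account for zooplankton density down, surface temperature down
(F) agricultural runoff — zooplankton density down -; bird nesting decline +; conductivity down +; fish kill events +; surface temperature down +
(C) alone accounts for all the evidence.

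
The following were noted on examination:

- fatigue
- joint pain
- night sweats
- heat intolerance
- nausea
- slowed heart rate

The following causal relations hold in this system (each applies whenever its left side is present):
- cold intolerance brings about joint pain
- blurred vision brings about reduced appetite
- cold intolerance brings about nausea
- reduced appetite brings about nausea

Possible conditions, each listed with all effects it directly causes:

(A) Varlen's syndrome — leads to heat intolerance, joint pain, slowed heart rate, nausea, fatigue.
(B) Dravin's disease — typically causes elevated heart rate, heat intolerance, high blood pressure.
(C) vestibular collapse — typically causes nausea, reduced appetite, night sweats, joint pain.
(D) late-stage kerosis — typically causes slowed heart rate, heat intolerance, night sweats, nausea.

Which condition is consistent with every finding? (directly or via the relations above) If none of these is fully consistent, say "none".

For each candidate, compare predicted effects to what was observed:
(A) Varlen's syndrome — fatigue +; joint pain +; night sweats -; heat intolerance +; nausea +; slowed heart rate +
(B) Dravin's disease — fails on fatigue, joint pain, night sweats, nausea, slowed heart rate (predicts elevated heart rate, not slowed heart rate)
(C) vestibular collapse — fatigue -; joint pain +; night sweats +; heat intolerance -; nausea +; slowed heart rate -
(D) late-stage kerosis — fatigue -; joint pain -; night sweats +; heat intolerance +; nausea +; slowed heart rate +
Every candidate fails on at least one observation.

none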